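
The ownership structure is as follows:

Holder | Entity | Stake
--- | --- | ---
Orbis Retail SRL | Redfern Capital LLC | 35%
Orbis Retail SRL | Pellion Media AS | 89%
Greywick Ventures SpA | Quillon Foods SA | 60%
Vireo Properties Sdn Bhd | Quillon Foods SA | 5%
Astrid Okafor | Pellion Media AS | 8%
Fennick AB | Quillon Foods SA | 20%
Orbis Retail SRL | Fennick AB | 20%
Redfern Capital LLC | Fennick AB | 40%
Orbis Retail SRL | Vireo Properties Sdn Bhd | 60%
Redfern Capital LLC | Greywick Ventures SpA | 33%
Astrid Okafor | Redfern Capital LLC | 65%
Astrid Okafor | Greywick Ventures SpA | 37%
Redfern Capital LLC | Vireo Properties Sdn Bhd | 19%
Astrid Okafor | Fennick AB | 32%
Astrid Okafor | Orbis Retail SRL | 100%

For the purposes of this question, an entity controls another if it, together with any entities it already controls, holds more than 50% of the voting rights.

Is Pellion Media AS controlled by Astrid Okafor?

Yes

Astrid holds 100% of Orbis, so Astrid controls Orbis.
Orbis and Astrid together hold 89% + 8% = 97% of Pellion, so Astrid controls Pellion.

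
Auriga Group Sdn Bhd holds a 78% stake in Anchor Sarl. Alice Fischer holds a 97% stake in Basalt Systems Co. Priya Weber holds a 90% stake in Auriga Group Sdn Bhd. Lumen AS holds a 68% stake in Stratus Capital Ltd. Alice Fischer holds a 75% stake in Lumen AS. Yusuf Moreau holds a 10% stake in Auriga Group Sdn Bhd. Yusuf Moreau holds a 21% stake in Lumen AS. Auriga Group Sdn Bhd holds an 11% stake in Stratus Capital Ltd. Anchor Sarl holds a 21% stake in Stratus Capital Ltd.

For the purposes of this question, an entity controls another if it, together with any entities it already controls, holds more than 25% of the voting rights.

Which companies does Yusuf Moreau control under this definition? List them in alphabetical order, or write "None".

Yusuf's largest direct stake is 21% in Lumen, which does not meet the threshold.

None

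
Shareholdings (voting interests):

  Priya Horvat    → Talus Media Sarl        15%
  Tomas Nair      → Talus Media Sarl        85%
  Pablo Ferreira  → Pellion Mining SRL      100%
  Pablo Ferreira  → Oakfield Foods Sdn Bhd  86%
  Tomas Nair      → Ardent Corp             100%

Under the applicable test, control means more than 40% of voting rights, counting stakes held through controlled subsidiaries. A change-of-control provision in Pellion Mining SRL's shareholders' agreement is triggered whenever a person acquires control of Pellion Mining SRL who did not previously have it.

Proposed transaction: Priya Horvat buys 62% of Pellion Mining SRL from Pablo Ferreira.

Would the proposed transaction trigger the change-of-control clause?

Yes

The purchase adds only to Priya's holdings (Pablo's stake shrinks), so Priya is the only person who could newly come to control Pellion.
Priya's largest direct stake is 15% in Talus, which does not meet the threshold, so Priya controls no company.
Neither Priya nor any entity Priya controls holds any voting interest in Pellion.
So before the transaction, Priya does not control Pellion.
After the purchase, Priya holds 62% of Pellion directly, and Pablo's stake falls to 38%.
Priya holds 62% of Pellion, so Priya controls Pellion.
Priya did not control Pellion before and does after, so the clause is triggered.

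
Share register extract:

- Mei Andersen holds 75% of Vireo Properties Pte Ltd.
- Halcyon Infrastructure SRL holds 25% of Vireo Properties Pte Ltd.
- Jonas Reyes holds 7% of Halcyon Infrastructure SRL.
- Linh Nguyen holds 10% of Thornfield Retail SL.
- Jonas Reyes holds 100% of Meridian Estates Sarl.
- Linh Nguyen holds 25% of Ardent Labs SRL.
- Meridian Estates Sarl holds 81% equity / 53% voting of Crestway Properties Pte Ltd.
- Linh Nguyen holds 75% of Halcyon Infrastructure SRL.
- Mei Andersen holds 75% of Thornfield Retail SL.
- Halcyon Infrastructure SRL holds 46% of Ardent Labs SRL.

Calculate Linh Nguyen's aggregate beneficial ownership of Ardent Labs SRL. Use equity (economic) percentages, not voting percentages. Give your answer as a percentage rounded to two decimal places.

59.50%

Linh reaches Ardent along 2 paths.
Via Halcyon: 75% × 46% = 34.5%.
Direct stake: 25% = 25%.
Total: 34.5% + 25% = 59.5%.
Rounded: 59.50%.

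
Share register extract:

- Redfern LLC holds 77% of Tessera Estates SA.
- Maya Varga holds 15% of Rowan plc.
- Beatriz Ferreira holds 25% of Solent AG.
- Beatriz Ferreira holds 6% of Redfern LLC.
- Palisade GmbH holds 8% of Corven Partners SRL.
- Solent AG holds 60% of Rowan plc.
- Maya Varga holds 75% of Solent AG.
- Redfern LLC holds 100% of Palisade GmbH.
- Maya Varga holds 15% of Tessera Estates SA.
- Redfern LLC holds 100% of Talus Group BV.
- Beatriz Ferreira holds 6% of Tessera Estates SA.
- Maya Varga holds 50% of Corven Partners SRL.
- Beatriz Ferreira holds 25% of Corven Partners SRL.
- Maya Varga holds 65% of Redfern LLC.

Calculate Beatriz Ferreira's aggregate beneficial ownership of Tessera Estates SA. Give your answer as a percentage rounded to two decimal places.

Beatriz reaches Tessera along 2 paths.
Direct stake: 6% = 6%.
Via Redfern: 6% × 77% = 4.62%.
Total: 6% + 4.62% = 10.62%.

10.62%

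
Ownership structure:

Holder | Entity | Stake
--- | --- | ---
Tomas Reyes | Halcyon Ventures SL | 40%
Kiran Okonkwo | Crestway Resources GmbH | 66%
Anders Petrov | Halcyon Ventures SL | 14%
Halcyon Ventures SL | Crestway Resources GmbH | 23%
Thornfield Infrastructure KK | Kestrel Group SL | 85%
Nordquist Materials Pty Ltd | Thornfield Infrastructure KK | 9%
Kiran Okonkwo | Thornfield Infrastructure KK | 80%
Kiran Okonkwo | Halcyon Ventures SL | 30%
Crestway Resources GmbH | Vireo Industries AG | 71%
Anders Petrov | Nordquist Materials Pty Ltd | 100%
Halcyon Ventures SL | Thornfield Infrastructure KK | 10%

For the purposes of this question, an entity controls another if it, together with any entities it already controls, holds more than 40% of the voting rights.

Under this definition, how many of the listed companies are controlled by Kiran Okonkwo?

4

Kiran holds 66% of Crestway, so Kiran controls Crestway.
Crestway holds 71% of Vireo, so Kiran controls Vireo.
Kiran holds 80% of Thornfield, so Kiran controls Thornfield.
Thornfield holds 85% of Kestrel, so Kiran controls Kestrel.
No other company's threshold is met.
Kiran controls 4 companies.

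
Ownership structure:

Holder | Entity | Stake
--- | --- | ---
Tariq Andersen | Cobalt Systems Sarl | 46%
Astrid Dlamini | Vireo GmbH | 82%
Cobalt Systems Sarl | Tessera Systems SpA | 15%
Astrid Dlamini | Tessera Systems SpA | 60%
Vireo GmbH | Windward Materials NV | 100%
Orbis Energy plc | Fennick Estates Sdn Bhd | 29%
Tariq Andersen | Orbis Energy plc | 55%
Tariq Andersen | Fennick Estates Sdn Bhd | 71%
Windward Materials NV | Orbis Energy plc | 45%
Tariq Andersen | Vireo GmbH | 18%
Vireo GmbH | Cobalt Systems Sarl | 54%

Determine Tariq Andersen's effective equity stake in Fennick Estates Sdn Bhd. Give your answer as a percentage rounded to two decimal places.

89.30%

Tariq reaches Fennick along 3 paths.
Direct stake: 71% = 71%.
Via Orbis: 55% × 29% = 15.95%.
Via Vireo → Windward → Orbis: 18% × 100% × 45% × 29% = 2.349%.
Total: 71% + 15.95% + 2.349% = 89.299%.
Rounded: 89.30%.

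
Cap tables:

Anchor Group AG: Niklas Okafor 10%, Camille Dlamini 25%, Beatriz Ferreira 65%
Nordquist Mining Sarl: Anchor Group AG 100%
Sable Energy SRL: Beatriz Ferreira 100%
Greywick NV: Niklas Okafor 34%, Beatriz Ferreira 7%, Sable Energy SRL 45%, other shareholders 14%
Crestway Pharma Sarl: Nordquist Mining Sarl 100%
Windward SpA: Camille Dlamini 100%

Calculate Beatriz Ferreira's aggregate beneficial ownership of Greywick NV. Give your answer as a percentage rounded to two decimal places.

Beatriz reaches Greywick along 2 paths.
Direct stake: 7% = 7%.
Via Sable: 100% × 45% = 45%.
Total: 7% + 45% = 52%.
Rounded: 52.00%.

52.00%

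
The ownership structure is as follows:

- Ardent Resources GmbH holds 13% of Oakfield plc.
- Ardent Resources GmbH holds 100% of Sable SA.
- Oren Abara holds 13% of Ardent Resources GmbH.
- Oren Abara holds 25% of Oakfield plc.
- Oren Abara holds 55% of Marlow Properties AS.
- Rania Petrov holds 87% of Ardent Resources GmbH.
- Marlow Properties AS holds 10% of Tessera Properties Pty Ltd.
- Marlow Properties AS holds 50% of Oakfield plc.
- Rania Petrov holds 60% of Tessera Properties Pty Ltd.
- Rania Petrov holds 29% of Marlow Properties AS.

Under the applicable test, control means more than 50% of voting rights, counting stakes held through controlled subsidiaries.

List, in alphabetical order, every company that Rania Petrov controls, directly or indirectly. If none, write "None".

Ardent Resources GmbH, Sable SA, Tessera Properties Pty Ltd

Rania holds 87% of Ardent, so Rania controls Ardent.
Rania holds 60% of Tessera, so Rania controls Tessera.
Ardent holds 100% of Sable, so Rania controls Sable.
No other company's threshold is met.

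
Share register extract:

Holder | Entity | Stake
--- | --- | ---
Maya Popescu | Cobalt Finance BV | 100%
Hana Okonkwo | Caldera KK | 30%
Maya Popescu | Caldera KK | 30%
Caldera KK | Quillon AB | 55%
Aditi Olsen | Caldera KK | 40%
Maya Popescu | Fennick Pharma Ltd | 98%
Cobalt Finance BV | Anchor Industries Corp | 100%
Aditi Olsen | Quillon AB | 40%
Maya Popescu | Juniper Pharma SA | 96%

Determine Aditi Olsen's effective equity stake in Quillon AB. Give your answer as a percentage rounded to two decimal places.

Aditi reaches Quillon along 2 paths.
Direct stake: 40% = 40%.
Via Caldera: 40% × 55% = 22%.
Total: 40% + 22% = 62%.
Rounded: 62.00%.

62.00%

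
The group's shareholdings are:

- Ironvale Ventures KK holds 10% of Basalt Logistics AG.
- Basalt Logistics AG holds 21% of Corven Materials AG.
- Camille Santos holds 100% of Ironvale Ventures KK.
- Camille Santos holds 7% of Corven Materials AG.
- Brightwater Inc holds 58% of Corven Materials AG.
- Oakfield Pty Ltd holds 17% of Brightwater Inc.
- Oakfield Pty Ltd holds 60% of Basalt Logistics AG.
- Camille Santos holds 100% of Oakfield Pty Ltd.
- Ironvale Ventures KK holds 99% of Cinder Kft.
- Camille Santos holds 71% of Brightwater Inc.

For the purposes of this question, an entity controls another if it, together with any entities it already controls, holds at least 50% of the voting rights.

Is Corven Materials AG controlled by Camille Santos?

Camille holds 100% of Oakfield, so Camille controls Oakfield.
Camille holds 100% of Ironvale, so Camille controls Ironvale.
Ironvale and Oakfield together hold 10% + 60% = 70% of Basalt, so Camille controls Basalt.
Oakfield and Camille together hold 17% + 71% = 88% of Brightwater, so Camille controls Brightwater.
Brightwater and Basalt and Camille together hold 58% + 21% + 7% = 86% of Corven, so Camille controls Corven.

Yes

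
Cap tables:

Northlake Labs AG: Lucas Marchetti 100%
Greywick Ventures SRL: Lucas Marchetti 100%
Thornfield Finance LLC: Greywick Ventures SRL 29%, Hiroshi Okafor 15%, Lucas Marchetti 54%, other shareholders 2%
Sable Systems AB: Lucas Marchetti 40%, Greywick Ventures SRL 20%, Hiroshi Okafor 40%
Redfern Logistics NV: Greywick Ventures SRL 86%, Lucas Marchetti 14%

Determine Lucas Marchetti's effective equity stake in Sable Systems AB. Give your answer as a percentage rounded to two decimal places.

60.00%

Lucas reaches Sable along 2 paths.
Direct stake: 40% = 40%.
Via Greywick: 100% × 20% = 20%.
Total: 40% + 20% = 60%.
Rounded: 60.00%.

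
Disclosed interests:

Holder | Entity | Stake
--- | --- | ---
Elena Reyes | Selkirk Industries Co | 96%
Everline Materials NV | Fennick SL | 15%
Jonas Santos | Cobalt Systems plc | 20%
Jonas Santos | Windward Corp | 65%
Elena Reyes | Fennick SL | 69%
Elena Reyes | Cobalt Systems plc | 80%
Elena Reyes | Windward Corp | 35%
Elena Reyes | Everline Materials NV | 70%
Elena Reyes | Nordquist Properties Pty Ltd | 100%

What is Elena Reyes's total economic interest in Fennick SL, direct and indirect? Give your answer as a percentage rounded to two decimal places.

79.50%

Elena reaches Fennick along 2 paths.
Direct stake: 69% = 69%.
Via Everline: 70% × 15% = 10.5%.
Total: 69% + 10.5% = 79.5%.
Rounded: 79.50%.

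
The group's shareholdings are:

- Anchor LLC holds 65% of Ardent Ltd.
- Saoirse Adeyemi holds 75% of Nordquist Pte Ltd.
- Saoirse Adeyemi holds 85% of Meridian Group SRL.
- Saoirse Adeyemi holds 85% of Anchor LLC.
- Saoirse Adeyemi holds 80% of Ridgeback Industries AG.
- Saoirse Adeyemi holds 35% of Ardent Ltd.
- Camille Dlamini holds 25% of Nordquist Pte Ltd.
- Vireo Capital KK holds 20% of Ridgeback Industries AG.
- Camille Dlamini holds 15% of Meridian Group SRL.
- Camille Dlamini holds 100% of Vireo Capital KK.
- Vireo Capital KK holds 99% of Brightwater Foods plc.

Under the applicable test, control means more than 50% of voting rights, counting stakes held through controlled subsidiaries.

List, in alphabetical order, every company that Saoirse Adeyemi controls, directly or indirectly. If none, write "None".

Anchor LLC, Ardent Ltd, Meridian Group SRL, Nordquist Pte Ltd, Ridgeback Industries AG

Saoirse holds 85% of Meridian, so Saoirse controls Meridian.
Saoirse holds 85% of Anchor, so Saoirse controls Anchor.
Saoirse holds 80% of Ridgeback, so Saoirse controls Ridgeback.
Saoirse and Anchor together hold 35% + 65% = 100% of Ardent, so Saoirse controls Ardent.
Saoirse holds 75% of Nordquist, so Saoirse controls Nordquist.
No other company's threshold is met.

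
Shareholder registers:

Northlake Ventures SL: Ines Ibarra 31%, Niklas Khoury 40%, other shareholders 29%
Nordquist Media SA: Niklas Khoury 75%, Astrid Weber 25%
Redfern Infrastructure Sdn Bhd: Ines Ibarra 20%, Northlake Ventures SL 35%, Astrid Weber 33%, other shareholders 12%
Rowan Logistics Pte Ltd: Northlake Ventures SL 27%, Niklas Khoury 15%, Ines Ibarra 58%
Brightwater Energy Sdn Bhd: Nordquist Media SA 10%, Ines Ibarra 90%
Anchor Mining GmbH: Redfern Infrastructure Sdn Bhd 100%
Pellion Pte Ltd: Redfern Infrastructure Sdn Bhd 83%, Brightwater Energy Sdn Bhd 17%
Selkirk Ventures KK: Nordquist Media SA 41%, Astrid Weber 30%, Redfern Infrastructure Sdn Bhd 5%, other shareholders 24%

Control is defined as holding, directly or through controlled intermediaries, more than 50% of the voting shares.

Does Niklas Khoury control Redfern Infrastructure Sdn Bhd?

Niklas holds 75% of Nordquist, so Niklas controls Nordquist.
Neither Niklas nor any entity Niklas controls holds any voting interest in Redfern.
So Niklas does not control Redfern.

No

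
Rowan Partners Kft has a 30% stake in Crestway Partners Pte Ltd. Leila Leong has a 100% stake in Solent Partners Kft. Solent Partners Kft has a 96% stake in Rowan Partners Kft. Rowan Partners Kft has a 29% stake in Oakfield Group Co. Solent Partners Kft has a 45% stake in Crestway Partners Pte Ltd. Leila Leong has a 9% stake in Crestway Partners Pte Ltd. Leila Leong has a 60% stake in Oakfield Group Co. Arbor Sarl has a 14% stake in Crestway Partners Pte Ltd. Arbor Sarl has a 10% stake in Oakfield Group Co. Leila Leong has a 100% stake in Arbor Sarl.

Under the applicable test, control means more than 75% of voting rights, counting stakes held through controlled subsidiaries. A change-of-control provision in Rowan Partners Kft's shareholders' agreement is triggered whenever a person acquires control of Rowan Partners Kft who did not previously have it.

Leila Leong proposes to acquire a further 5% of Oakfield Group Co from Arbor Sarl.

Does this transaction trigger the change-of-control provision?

No

The purchase adds only to Leila's holdings (Arbor's stake shrinks), so Leila is the only person who could newly come to control Rowan.
Leila holds 100% of Solent, so Leila controls Solent.
Solent holds 96% of Rowan, so Leila controls Rowan.
So Leila already controls Rowan before the transaction.
After the purchase, Leila's direct stake in Oakfield rises to 60% + 5% = 65%, and Arbor's stake falls to 5%.
Leila controlled Rowan already, so this is not a new person acquiring control; every other person's position is unchanged or reduced.
No new person acquires control, so the clause is not triggered.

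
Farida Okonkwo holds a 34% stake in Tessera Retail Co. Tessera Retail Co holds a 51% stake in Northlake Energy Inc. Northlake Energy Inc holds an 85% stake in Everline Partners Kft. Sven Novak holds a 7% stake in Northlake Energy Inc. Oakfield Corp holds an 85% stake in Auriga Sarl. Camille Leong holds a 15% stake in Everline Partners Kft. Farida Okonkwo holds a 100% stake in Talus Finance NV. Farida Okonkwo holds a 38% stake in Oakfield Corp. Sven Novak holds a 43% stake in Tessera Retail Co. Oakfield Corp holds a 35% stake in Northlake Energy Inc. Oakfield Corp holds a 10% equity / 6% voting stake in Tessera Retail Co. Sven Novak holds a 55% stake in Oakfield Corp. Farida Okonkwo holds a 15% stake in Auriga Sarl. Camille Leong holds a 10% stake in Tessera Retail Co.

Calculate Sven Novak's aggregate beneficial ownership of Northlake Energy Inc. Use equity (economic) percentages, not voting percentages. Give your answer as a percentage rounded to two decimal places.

Sven reaches Northlake along 4 paths.
Via Oakfield: 55% × 35% = 19.25%.
Direct stake: 7% = 7%.
Via Tessera: 43% × 51% = 21.93%.
Via Oakfield → Tessera: 55% × 10% × 51% = 2.805%.
Total: 19.25% + 7% + 21.93% + 2.805% = 50.985%.
Rounded: 50.99%.

50.99%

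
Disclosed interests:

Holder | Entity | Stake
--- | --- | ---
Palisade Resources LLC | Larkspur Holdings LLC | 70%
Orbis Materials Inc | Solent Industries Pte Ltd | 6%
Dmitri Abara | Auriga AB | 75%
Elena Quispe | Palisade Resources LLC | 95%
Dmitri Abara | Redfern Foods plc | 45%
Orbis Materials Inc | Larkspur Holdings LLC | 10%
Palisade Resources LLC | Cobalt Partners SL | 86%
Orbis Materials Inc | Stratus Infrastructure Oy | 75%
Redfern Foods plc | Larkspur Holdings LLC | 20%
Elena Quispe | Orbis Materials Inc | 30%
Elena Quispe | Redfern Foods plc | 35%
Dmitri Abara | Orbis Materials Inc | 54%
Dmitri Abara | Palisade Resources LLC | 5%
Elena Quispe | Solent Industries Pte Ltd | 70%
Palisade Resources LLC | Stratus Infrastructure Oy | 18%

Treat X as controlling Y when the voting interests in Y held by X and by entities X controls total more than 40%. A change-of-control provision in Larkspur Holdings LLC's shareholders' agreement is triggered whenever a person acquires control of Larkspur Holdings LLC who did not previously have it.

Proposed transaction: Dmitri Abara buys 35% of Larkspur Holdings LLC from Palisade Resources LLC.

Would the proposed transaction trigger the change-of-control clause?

The purchase adds only to Dmitri's holdings (Palisade's stake shrinks), so Dmitri is the only person who could newly come to control Larkspur.
Dmitri holds 45% of Redfern, so Dmitri controls Redfern.
Dmitri holds 75% of Auriga, so Dmitri controls Auriga.
Dmitri holds 54% of Orbis, so Dmitri controls Orbis.
Orbis holds 75% of Stratus, so Dmitri controls Stratus.
In Larkspur, Dmitri's side holds only 10% + 20% = 30%, not > 40%.
So before the transaction, Dmitri does not control Larkspur.
After the purchase, Dmitri holds 35% of Larkspur directly, and Palisade's stake falls to 35%.
Orbis and Redfern and Dmitri together hold 10% + 20% + 35% = 65% of Larkspur, so Dmitri controls Larkspur.
Dmitri did not control Larkspur before and does after, so the clause is triggered.

Yes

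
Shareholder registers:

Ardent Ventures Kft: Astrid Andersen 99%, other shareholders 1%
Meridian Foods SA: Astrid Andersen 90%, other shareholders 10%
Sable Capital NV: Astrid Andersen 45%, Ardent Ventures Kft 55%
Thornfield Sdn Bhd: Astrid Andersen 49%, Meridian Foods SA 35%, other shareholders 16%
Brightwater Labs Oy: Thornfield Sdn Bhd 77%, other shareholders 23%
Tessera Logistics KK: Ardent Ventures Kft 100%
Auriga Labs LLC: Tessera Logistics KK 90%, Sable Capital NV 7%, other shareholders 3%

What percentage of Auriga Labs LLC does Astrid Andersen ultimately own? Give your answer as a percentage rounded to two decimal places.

96.06%

Astrid reaches Auriga along 3 paths.
Via Ardent → Tessera: 99% × 100% × 90% = 89.1%.
Via Sable: 45% × 7% = 3.15%.
Via Ardent → Sable: 99% × 55% × 7% = 3.8115%.
Total: 89.1% + 3.15% + 3.8115% = 96.0615%.
Rounded: 96.06%.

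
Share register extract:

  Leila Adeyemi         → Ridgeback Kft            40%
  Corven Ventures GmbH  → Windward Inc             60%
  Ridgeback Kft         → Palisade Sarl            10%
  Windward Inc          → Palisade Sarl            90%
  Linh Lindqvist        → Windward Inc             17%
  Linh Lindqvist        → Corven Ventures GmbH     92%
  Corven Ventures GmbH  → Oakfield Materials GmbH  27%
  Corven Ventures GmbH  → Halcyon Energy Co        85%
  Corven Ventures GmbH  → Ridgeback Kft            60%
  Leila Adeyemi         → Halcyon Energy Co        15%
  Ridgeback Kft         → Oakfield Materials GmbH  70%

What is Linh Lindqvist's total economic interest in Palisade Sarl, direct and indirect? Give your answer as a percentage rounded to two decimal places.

70.50%

Linh reaches Palisade along 3 paths.
Via Corven → Windward: 92% × 60% × 90% = 49.68%.
Via Windward: 17% × 90% = 15.3%.
Via Corven → Ridgeback: 92% × 60% × 10% = 5.52%.
Total: 49.68% + 15.3% + 5.52% = 70.5%.
Rounded: 70.50%.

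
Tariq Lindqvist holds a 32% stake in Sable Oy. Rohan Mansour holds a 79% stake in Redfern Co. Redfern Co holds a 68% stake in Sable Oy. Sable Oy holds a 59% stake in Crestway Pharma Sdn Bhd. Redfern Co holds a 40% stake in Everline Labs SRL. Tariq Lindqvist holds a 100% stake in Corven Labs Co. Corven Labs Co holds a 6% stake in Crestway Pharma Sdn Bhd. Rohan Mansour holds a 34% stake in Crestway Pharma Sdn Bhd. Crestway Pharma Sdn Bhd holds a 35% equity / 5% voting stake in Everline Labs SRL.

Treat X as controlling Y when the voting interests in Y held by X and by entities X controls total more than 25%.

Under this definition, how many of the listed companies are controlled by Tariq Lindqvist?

3

Tariq holds 32% of Sable, so Tariq controls Sable.
Tariq holds 100% of Corven, so Tariq controls Corven.
Sable and Corven together hold 59% + 6% = 65% of Crestway, so Tariq controls Crestway.
No other company's threshold is met.
Tariq controls 3 companies.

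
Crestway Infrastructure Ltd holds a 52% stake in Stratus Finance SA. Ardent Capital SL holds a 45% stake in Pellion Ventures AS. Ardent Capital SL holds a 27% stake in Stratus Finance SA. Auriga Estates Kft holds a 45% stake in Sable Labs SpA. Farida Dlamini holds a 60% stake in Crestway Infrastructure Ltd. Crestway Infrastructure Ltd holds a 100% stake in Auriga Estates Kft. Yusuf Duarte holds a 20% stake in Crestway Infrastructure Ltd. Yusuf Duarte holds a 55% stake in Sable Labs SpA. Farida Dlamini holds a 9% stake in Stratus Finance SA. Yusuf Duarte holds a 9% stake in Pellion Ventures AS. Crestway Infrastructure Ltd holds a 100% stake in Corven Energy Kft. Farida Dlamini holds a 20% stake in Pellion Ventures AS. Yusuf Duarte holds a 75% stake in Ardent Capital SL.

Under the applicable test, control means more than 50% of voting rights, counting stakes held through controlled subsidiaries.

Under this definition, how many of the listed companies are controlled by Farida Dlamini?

Farida holds 60% of Crestway, so Farida controls Crestway.
Crestway and Farida together hold 52% + 9% = 61% of Stratus, so Farida controls Stratus.
Crestway holds 100% of Auriga, so Farida controls Auriga.
Crestway holds 100% of Corven, so Farida controls Corven.
No other company's threshold is met.
Farida controls 4 companies.

4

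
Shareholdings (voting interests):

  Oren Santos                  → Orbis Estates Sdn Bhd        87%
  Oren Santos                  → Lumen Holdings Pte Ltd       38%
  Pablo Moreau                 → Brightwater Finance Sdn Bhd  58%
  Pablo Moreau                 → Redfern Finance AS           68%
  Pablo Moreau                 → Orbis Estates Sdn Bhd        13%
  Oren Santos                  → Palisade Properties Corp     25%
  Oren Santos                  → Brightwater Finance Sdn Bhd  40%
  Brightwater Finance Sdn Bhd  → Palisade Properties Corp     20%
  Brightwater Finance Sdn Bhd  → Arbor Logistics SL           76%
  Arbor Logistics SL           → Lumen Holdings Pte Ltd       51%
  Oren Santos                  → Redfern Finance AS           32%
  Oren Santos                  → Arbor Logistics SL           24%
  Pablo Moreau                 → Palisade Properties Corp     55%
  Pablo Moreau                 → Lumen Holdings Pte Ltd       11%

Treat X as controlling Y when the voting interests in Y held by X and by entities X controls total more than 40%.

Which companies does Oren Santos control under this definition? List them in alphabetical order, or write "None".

Oren holds 87% of Orbis, so Oren controls Orbis.
No other company's threshold is met.

Orbis Estates Sdn Bhd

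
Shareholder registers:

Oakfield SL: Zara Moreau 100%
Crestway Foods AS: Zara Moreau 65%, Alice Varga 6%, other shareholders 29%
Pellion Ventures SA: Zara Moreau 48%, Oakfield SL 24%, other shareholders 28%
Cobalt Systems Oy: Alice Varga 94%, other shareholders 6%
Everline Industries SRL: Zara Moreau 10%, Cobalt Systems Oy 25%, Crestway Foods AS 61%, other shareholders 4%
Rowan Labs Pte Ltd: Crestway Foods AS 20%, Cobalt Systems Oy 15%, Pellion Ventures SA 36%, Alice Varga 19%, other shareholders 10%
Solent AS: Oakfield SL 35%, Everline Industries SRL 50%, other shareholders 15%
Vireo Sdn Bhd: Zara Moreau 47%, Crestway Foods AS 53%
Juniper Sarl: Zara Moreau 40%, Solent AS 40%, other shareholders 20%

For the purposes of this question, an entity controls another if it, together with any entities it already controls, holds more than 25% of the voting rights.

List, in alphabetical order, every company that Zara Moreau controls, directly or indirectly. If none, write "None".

Crestway Foods AS, Everline Industries SRL, Juniper Sarl, Oakfield SL, Pellion Ventures SA, Rowan Labs Pte Ltd, Solent AS, Vireo Sdn Bhd

Zara holds 100% of Oakfield, so Zara controls Oakfield.
Zara holds 65% of Crestway, so Zara controls Crestway.
Zara and Oakfield together hold 48% + 24% = 72% of Pellion, so Zara controls Pellion.
Zara and Crestway together hold 10% + 61% = 71% of Everline, so Zara controls Everline.
Crestway and Pellion together hold 20% + 36% = 56% of Rowan, so Zara controls Rowan.
Oakfield and Everline together hold 35% + 50% = 85% of Solent, so Zara controls Solent.
Zara and Crestway together hold 47% + 53% = 100% of Vireo, so Zara controls Vireo.
Zara and Solent together hold 40% + 40% = 80% of Juniper, so Zara controls Juniper.
No other company's threshold is met.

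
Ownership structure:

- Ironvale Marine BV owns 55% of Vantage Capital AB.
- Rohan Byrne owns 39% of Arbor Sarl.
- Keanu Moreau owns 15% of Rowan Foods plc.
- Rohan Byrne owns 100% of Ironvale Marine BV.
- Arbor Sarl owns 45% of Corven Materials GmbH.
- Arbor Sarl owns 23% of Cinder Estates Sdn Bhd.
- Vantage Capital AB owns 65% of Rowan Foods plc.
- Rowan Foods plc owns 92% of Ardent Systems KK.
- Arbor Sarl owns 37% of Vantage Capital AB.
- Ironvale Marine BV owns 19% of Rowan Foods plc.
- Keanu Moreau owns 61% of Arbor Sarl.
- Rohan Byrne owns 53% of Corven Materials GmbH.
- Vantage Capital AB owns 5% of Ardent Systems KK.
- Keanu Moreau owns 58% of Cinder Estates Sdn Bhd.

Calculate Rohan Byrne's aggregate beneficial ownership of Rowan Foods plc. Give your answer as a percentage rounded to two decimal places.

64.13%

Rohan reaches Rowan along 3 paths.
Via Ironvale: 100% × 19% = 19%.
Via Arbor → Vantage: 39% × 37% × 65% = 9.3795%.
Via Ironvale → Vantage: 100% × 55% × 65% = 35.75%.
Total: 19% + 9.3795% + 35.75% = 64.1295%.
Rounded: 64.13%.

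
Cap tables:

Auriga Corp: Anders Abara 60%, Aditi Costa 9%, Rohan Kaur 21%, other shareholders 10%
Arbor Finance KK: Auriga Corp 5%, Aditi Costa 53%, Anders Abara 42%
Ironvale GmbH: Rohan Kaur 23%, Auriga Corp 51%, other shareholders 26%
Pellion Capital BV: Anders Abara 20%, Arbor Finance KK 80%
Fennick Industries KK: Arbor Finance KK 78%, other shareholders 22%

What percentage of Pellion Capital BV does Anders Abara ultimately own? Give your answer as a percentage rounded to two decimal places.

56.00%

Anders reaches Pellion along 3 paths.
Direct stake: 20% = 20%.
Via Auriga → Arbor: 60% × 5% × 80% = 2.4%.
Via Arbor: 42% × 80% = 33.6%.
Total: 20% + 2.4% + 33.6% = 56%.
Rounded: 56.00%.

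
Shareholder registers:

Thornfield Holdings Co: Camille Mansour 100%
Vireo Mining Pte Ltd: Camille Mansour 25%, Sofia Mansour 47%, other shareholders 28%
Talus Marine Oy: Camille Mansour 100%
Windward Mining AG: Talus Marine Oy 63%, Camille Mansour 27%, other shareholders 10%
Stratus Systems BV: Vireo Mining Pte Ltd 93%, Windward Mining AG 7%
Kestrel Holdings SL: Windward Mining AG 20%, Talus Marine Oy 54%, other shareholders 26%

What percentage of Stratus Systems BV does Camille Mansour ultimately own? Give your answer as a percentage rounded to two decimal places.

29.55%

Camille reaches Stratus along 3 paths.
Via Vireo: 25% × 93% = 23.25%.
Via Talus → Windward: 100% × 63% × 7% = 4.41%.
Via Windward: 27% × 7% = 1.89%.
Total: 23.25% + 4.41% + 1.89% = 29.55%.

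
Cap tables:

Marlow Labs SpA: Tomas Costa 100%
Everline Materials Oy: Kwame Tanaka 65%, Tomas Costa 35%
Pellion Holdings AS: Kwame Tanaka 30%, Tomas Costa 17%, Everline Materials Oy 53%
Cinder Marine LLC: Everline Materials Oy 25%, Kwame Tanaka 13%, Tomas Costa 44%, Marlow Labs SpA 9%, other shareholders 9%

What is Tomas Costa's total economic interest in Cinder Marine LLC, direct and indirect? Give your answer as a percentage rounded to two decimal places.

Tomas reaches Cinder along 3 paths.
Via Everline: 35% × 25% = 8.75%.
Direct stake: 44% = 44%.
Via Marlow: 100% × 9% = 9%.
Total: 8.75% + 44% + 9% = 61.75%.

61.75%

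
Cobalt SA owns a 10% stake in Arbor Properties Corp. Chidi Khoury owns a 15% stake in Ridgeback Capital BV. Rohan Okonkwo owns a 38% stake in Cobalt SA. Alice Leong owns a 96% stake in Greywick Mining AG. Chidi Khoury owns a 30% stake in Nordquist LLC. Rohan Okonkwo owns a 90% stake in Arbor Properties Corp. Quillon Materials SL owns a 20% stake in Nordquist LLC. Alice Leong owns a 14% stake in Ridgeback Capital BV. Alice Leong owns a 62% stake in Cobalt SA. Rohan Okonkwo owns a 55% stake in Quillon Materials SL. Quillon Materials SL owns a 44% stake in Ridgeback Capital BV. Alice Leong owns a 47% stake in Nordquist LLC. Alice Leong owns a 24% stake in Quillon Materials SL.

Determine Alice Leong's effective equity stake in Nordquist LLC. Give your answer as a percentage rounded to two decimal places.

51.80%

Alice reaches Nordquist along 2 paths.
Direct stake: 47% = 47%.
Via Quillon: 24% × 20% = 4.8%.
Total: 47% + 4.8% = 51.8%.
Rounded: 51.80%.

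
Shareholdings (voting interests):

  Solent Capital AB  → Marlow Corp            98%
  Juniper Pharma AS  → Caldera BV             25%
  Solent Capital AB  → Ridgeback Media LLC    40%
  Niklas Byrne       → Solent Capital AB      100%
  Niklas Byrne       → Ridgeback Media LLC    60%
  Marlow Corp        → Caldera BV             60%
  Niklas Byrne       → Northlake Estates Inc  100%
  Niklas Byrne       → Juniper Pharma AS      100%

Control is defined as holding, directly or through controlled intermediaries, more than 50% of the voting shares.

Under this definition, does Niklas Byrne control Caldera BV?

Yes

Niklas holds 100% of Solent, so Niklas controls Solent.
Solent holds 98% of Marlow, so Niklas controls Marlow.
Niklas holds 100% of Juniper, so Niklas controls Juniper.
Juniper and Marlow together hold 25% + 60% = 85% of Caldera, so Niklas controls Caldera.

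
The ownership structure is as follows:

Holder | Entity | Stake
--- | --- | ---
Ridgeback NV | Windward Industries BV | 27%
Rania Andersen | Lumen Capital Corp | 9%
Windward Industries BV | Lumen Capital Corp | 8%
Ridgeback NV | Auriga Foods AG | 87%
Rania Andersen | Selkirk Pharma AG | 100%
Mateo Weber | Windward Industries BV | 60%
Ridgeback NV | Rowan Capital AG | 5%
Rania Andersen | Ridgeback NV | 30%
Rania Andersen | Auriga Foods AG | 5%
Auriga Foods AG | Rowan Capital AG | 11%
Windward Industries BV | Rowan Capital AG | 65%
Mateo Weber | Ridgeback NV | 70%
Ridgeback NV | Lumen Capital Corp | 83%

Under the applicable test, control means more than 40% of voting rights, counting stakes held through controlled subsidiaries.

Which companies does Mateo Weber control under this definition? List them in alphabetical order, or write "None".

Auriga Foods AG, Lumen Capital Corp, Ridgeback NV, Rowan Capital AG, Windward Industries BV

Mateo holds 70% of Ridgeback, so Mateo controls Ridgeback.
Mateo and Ridgeback together hold 60% + 27% = 87% of Windward, so Mateo controls Windward.
Ridgeback and Windward together hold 83% + 8% = 91% of Lumen, so Mateo controls Lumen.
Ridgeback holds 87% of Auriga, so Mateo controls Auriga.
Auriga and Windward and Ridgeback together hold 11% + 65% + 5% = 81% of Rowan, so Mateo controls Rowan.
No other company's threshold is met.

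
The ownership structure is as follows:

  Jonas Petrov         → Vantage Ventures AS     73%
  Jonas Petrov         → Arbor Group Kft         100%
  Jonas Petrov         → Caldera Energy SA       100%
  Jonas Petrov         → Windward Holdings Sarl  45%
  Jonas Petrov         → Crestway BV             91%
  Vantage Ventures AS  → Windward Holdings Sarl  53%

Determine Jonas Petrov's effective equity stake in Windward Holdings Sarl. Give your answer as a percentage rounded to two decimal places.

Jonas reaches Windward along 2 paths.
Direct stake: 45% = 45%.
Via Vantage: 73% × 53% = 38.69%.
Total: 45% + 38.69% = 83.69%.

83.69%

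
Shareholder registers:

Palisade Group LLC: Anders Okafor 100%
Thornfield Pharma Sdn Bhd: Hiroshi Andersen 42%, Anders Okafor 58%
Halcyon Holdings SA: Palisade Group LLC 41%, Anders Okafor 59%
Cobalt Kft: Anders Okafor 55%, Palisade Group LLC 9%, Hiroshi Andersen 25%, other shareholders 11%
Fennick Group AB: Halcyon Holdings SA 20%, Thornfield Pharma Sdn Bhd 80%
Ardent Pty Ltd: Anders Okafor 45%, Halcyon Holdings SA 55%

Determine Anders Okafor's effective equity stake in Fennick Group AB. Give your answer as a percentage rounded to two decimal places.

Anders reaches Fennick along 3 paths.
Via Palisade → Halcyon: 100% × 41% × 20% = 8.2%.
Via Halcyon: 59% × 20% = 11.8%.
Via Thornfield: 58% × 80% = 46.4%.
Total: 8.2% + 11.8% + 46.4% = 66.4%.
Rounded: 66.40%.

66.40%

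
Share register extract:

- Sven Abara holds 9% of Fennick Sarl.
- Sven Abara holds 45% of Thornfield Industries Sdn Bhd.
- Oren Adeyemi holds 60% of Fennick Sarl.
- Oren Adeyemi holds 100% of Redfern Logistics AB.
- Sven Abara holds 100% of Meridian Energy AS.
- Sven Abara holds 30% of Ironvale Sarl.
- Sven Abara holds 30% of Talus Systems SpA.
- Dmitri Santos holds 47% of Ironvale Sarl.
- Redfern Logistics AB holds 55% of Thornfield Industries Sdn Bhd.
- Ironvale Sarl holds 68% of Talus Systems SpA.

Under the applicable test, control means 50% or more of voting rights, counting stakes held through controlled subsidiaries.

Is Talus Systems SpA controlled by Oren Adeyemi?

No

Oren holds 100% of Redfern, so Oren controls Redfern.
Redfern holds 55% of Thornfield, so Oren controls Thornfield.
Oren holds 60% of Fennick, so Oren controls Fennick.
Neither Oren nor any entity Oren controls holds any voting interest in Talus.
So Oren does not control Talus.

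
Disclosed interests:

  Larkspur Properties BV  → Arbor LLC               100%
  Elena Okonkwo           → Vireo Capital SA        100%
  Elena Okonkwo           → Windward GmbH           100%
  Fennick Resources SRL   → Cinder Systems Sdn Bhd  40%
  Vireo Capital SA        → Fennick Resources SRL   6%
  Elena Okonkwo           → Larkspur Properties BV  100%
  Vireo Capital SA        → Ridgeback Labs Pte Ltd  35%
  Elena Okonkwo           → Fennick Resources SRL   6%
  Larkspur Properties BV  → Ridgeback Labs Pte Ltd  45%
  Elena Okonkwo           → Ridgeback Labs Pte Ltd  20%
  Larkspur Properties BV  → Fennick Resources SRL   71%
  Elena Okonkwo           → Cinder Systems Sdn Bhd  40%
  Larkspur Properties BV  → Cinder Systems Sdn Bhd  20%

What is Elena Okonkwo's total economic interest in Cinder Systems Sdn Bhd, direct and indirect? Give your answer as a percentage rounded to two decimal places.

93.20%

Elena reaches Cinder along 5 paths.
Direct stake: 40% = 40%.
Via Larkspur: 100% × 20% = 20%.
Via Larkspur → Fennick: 100% × 71% × 40% = 28.4%.
Via Fennick: 6% × 40% = 2.4%.
Via Vireo → Fennick: 100% × 6% × 40% = 2.4%.
Total: 40% + 20% + 28.4% + 2.4% + 2.4% = 93.2%.
Rounded: 93.20%.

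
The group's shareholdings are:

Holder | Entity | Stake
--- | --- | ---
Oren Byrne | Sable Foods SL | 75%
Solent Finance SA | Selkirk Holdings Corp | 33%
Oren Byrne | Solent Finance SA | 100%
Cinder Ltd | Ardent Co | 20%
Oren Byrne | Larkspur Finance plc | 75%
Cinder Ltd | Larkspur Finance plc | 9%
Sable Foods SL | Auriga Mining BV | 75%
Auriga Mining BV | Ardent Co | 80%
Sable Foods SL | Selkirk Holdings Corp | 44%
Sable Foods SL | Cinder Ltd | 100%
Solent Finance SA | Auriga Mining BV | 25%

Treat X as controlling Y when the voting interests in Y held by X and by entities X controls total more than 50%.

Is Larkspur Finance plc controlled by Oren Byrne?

Oren holds 75% of Sable, so Oren controls Sable.
Sable holds 100% of Cinder, so Oren controls Cinder.
Cinder and Oren together hold 9% + 75% = 84% of Larkspur, so Oren controls Larkspur.

Yes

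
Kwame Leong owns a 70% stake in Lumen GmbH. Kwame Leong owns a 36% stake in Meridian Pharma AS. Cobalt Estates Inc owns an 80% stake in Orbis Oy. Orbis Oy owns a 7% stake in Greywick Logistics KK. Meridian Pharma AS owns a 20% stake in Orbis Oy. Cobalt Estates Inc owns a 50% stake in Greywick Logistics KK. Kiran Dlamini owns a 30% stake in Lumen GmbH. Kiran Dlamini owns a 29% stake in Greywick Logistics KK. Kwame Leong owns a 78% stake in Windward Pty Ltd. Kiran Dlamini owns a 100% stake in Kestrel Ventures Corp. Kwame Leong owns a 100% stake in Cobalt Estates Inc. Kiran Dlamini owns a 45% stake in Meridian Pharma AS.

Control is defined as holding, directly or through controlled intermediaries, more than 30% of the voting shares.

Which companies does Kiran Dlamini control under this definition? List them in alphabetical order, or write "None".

Kiran holds 45% of Meridian, so Kiran controls Meridian.
Kiran holds 100% of Kestrel, so Kiran controls Kestrel.
No other company's threshold is met.

Kestrel Ventures Corp, Meridian Pharma AS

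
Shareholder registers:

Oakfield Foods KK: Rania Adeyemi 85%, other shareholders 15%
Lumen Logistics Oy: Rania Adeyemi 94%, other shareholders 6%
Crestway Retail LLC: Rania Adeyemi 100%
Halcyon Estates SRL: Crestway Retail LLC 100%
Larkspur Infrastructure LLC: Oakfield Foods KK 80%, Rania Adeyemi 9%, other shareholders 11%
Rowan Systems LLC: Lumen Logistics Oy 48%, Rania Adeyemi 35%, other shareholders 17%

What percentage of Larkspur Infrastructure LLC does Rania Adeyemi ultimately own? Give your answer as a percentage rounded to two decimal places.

77.00%

Rania reaches Larkspur along 2 paths.
Via Oakfield: 85% × 80% = 68%.
Direct stake: 9% = 9%.
Total: 68% + 9% = 77%.
Rounded: 77.00%.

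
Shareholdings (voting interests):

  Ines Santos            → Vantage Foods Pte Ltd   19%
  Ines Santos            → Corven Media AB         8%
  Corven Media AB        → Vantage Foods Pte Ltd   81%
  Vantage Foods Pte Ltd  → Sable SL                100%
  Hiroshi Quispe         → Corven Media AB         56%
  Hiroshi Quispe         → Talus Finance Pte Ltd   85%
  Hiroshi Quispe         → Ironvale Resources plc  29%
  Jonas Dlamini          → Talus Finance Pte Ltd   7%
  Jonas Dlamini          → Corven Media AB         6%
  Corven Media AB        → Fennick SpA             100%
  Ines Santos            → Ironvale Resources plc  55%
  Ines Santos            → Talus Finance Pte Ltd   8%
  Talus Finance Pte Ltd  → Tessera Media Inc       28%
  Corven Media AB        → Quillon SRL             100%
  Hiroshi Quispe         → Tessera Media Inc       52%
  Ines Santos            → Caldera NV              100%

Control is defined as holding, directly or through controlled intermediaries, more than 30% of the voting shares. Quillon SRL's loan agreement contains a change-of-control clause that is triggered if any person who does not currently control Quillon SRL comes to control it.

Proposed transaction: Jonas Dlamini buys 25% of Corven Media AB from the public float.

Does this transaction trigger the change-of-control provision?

The purchase changes only Jonas's holdings, so Jonas is the only person who could newly come to control Quillon.
Jonas's largest direct stake is 7% in Talus, which does not meet the threshold, so Jonas controls no company.
Neither Jonas nor any entity Jonas controls holds any voting interest in Quillon.
So before the transaction, Jonas does not control Quillon.
After the purchase, Jonas's direct stake in Corven rises to 6% + 25% = 31%.
Jonas holds 31% of Corven, so Jonas controls Corven.
Corven holds 100% of Quillon, so Jonas controls Quillon.
Jonas did not control Quillon before and does after, so the clause is triggered.

Yes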